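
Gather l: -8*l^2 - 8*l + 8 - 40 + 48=-8*l^2 - 8*l + 16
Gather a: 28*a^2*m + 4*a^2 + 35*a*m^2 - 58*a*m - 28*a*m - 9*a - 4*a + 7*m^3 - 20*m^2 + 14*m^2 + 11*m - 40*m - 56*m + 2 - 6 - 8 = a^2*(28*m + 4) + a*(35*m^2 - 86*m - 13) + 7*m^3 - 6*m^2 - 85*m - 12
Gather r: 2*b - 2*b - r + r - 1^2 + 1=0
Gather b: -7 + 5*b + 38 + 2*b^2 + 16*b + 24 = 2*b^2 + 21*b + 55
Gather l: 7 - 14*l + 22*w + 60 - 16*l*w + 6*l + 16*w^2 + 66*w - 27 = l*(-16*w - 8) + 16*w^2 + 88*w + 40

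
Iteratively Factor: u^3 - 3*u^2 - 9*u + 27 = (u - 3)*(u^2 - 9) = (u - 3)*(u + 3)*(u - 3)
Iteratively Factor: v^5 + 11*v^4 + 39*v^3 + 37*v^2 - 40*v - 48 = (v + 4)*(v^4 + 7*v^3 + 11*v^2 - 7*v - 12) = (v + 3)*(v + 4)*(v^3 + 4*v^2 - v - 4) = (v - 1)*(v + 3)*(v + 4)*(v^2 + 5*v + 4) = (v - 1)*(v + 1)*(v + 3)*(v + 4)*(v + 4)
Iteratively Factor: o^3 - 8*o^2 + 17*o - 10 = (o - 2)*(o^2 - 6*o + 5) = (o - 2)*(o - 1)*(o - 5)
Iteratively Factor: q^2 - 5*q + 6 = (q - 2)*(q - 3)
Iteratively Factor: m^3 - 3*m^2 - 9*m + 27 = (m - 3)*(m^2 - 9) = (m - 3)^2*(m + 3)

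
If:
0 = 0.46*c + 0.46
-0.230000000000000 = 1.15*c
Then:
No Solution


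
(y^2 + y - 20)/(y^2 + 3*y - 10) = (y - 4)/(y - 2)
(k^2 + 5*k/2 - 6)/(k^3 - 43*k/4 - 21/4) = 2*(-2*k^2 - 5*k + 12)/(-4*k^3 + 43*k + 21)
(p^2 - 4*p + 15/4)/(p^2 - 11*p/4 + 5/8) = 2*(2*p - 3)/(4*p - 1)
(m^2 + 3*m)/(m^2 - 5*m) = (m + 3)/(m - 5)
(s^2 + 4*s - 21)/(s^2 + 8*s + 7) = (s - 3)/(s + 1)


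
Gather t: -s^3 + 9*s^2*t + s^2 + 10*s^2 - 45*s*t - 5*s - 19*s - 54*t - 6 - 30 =-s^3 + 11*s^2 - 24*s + t*(9*s^2 - 45*s - 54) - 36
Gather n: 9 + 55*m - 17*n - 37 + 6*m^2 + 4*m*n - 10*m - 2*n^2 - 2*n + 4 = 6*m^2 + 45*m - 2*n^2 + n*(4*m - 19) - 24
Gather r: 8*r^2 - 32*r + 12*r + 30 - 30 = 8*r^2 - 20*r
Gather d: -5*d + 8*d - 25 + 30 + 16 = 3*d + 21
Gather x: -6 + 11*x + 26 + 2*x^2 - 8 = 2*x^2 + 11*x + 12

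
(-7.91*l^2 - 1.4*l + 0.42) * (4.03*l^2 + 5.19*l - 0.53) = -31.8773*l^4 - 46.6949*l^3 - 1.3811*l^2 + 2.9218*l - 0.2226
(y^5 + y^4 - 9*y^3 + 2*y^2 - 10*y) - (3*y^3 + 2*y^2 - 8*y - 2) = y^5 + y^4 - 12*y^3 - 2*y + 2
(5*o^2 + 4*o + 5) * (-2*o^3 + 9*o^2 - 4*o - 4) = -10*o^5 + 37*o^4 + 6*o^3 + 9*o^2 - 36*o - 20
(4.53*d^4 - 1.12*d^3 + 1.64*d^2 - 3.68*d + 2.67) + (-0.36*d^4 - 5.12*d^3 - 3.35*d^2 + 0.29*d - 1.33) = 4.17*d^4 - 6.24*d^3 - 1.71*d^2 - 3.39*d + 1.34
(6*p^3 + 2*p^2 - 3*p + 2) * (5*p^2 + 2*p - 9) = 30*p^5 + 22*p^4 - 65*p^3 - 14*p^2 + 31*p - 18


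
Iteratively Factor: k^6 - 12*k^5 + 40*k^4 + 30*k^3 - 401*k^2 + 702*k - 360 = (k - 4)*(k^5 - 8*k^4 + 8*k^3 + 62*k^2 - 153*k + 90) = (k - 4)*(k - 3)*(k^4 - 5*k^3 - 7*k^2 + 41*k - 30) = (k - 5)*(k - 4)*(k - 3)*(k^3 - 7*k + 6) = (k - 5)*(k - 4)*(k - 3)*(k + 3)*(k^2 - 3*k + 2) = (k - 5)*(k - 4)*(k - 3)*(k - 2)*(k + 3)*(k - 1)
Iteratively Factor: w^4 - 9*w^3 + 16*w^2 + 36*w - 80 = (w + 2)*(w^3 - 11*w^2 + 38*w - 40) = (w - 2)*(w + 2)*(w^2 - 9*w + 20) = (w - 4)*(w - 2)*(w + 2)*(w - 5)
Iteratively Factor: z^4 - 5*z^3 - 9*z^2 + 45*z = (z - 5)*(z^3 - 9*z) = (z - 5)*(z - 3)*(z^2 + 3*z) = z*(z - 5)*(z - 3)*(z + 3)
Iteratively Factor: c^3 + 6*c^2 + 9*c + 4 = (c + 1)*(c^2 + 5*c + 4) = (c + 1)*(c + 4)*(c + 1)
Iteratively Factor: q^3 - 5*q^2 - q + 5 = (q - 5)*(q^2 - 1) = (q - 5)*(q - 1)*(q + 1)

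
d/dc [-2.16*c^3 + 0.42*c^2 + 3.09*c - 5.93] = -6.48*c^2 + 0.84*c + 3.09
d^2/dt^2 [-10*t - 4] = 0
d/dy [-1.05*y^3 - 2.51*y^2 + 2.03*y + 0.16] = -3.15*y^2 - 5.02*y + 2.03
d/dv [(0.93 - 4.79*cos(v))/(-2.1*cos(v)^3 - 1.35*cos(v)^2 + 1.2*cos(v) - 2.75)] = (20.118*cos(v)^3 + 0.6075*cos(v)^2 - 2.511*cos(v) - 12.0565)*sin(v)/(4.41*cos(v)^6 + 5.67*cos(v)^5 - 3.2175*cos(v)^4 + 8.31*cos(v)^3 + 8.865*cos(v)^2 - 6.6*cos(v) + 7.5625)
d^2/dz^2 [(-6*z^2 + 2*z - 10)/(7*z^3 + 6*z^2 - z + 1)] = 4*(-147*z^6 + 147*z^5 - 1407*z^4 - 1508*z^3 - 423*z^2 + 177*z + 23)/(343*z^9 + 882*z^8 + 609*z^7 + 111*z^6 + 165*z^5 + 84*z^4 - 16*z^3 + 21*z^2 - 3*z + 1)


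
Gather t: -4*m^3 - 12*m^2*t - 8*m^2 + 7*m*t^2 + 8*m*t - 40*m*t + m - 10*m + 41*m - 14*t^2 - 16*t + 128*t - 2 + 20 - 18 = -4*m^3 - 8*m^2 + 32*m + t^2*(7*m - 14) + t*(-12*m^2 - 32*m + 112)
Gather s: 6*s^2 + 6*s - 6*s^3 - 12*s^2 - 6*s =-6*s^3 - 6*s^2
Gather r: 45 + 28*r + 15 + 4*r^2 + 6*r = 4*r^2 + 34*r + 60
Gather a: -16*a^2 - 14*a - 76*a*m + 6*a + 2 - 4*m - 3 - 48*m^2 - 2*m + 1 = -16*a^2 + a*(-76*m - 8) - 48*m^2 - 6*m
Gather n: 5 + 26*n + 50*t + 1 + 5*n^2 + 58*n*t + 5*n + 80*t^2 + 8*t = 5*n^2 + n*(58*t + 31) + 80*t^2 + 58*t + 6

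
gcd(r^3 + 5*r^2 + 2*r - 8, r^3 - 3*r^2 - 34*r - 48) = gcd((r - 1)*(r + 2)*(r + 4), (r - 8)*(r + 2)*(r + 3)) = r + 2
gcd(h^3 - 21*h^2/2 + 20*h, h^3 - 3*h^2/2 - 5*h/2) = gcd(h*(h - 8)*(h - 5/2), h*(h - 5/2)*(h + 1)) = h^2 - 5*h/2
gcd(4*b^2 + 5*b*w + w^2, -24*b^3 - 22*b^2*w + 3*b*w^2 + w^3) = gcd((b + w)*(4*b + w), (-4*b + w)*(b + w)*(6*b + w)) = b + w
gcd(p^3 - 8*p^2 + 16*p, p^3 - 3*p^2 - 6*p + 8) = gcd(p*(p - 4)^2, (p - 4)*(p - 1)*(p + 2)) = p - 4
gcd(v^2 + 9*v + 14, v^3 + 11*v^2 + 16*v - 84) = v + 7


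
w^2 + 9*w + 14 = (w + 2)*(w + 7)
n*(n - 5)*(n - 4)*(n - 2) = n^4 - 11*n^3 + 38*n^2 - 40*n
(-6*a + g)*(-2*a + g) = 12*a^2 - 8*a*g + g^2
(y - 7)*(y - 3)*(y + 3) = y^3 - 7*y^2 - 9*y + 63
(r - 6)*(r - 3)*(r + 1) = r^3 - 8*r^2 + 9*r + 18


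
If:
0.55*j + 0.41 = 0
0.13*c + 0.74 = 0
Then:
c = -5.69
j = -0.75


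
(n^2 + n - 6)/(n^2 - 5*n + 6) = (n + 3)/(n - 3)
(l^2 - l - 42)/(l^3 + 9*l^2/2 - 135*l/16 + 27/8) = 16*(l - 7)/(16*l^2 - 24*l + 9)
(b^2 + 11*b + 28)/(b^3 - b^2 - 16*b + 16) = (b + 7)/(b^2 - 5*b + 4)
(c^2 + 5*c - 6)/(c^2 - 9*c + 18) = (c^2 + 5*c - 6)/(c^2 - 9*c + 18)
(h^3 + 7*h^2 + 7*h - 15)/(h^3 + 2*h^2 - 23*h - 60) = (h^2 + 4*h - 5)/(h^2 - h - 20)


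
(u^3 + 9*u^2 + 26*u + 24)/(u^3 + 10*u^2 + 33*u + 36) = (u + 2)/(u + 3)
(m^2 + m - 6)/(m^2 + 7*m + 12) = (m - 2)/(m + 4)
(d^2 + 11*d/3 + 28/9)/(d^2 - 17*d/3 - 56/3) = (d + 4/3)/(d - 8)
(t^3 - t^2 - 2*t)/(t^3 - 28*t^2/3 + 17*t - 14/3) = 3*t*(t + 1)/(3*t^2 - 22*t + 7)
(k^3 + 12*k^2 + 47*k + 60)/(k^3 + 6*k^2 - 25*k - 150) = (k^2 + 7*k + 12)/(k^2 + k - 30)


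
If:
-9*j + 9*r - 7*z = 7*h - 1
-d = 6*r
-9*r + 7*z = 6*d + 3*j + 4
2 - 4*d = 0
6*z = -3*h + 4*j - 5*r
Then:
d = 1/2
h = -475/322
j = 199/552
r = -1/12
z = 1349/1288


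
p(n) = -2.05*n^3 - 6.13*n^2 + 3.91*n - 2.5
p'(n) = -6.15*n^2 - 12.26*n + 3.91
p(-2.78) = -16.70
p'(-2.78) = -9.54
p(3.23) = -122.91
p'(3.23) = -99.85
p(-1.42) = -14.54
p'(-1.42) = 8.92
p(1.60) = -20.33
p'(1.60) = -31.45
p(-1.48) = -15.07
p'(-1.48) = 8.58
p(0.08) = -2.23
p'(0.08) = 2.89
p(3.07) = -107.59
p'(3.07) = -91.69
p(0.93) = -5.81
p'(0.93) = -12.81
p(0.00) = -2.50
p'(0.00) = 3.91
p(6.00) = -642.52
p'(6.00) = -291.05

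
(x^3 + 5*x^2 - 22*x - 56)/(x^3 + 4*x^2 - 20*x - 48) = (x + 7)/(x + 6)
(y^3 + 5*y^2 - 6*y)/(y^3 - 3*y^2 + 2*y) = (y + 6)/(y - 2)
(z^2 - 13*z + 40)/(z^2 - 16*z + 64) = (z - 5)/(z - 8)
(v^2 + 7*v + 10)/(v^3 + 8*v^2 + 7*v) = (v^2 + 7*v + 10)/(v*(v^2 + 8*v + 7))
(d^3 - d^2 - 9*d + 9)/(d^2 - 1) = (d^2 - 9)/(d + 1)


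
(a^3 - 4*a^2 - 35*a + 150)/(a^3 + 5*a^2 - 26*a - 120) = (a - 5)/(a + 4)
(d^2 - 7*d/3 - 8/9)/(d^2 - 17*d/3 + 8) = (d + 1/3)/(d - 3)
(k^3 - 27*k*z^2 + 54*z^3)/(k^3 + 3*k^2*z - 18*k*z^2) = (k - 3*z)/k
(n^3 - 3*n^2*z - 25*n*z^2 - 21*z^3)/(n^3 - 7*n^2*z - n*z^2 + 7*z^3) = (-n - 3*z)/(-n + z)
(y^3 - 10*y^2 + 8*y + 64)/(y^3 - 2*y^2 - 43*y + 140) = (y^2 - 6*y - 16)/(y^2 + 2*y - 35)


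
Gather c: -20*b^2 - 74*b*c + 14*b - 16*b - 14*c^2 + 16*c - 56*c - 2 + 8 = -20*b^2 - 2*b - 14*c^2 + c*(-74*b - 40) + 6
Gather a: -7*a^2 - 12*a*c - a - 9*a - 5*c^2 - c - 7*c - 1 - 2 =-7*a^2 + a*(-12*c - 10) - 5*c^2 - 8*c - 3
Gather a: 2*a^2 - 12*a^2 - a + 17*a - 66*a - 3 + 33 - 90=-10*a^2 - 50*a - 60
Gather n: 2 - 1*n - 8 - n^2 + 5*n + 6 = -n^2 + 4*n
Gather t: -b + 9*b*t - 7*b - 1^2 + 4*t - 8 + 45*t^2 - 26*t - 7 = -8*b + 45*t^2 + t*(9*b - 22) - 16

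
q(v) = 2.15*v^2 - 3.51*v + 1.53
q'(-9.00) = -42.21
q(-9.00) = 207.27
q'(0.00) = -3.51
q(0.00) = 1.53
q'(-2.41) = -13.87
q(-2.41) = 22.48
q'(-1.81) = -11.29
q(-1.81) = 14.93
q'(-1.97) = -11.98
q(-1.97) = 16.79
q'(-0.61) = -6.13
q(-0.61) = 4.47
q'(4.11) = 14.16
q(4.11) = 23.42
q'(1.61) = 3.41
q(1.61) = 1.45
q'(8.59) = 33.43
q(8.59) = 130.02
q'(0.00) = -3.51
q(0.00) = 1.53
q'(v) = 4.3*v - 3.51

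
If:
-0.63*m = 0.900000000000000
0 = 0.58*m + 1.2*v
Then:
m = -1.43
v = 0.69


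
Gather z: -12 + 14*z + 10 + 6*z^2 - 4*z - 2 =6*z^2 + 10*z - 4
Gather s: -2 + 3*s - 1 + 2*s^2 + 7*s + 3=2*s^2 + 10*s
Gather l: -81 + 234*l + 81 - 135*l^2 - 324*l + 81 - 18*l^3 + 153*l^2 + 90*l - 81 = -18*l^3 + 18*l^2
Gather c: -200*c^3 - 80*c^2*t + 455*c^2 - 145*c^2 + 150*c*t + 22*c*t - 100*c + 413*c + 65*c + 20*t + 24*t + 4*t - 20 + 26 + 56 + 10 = -200*c^3 + c^2*(310 - 80*t) + c*(172*t + 378) + 48*t + 72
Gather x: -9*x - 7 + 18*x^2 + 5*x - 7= 18*x^2 - 4*x - 14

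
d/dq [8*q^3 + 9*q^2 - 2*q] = 24*q^2 + 18*q - 2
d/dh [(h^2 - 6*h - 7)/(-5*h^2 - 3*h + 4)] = (-33*h^2 - 62*h - 45)/(25*h^4 + 30*h^3 - 31*h^2 - 24*h + 16)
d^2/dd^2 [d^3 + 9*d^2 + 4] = 6*d + 18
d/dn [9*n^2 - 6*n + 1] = 18*n - 6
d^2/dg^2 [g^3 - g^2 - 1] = 6*g - 2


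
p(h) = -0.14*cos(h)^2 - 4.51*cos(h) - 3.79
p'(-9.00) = -1.75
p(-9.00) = 0.20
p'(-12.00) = 2.55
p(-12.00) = -7.70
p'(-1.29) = -4.41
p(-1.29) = -5.05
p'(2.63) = 2.09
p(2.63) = 0.04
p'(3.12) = 0.09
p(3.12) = 0.58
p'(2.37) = 3.00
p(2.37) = -0.63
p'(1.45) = 4.51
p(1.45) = -4.34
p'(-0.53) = -2.40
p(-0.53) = -7.79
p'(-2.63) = -2.09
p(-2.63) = 0.04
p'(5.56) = -3.12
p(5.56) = -7.25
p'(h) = 0.28*sin(h)*cos(h) + 4.51*sin(h)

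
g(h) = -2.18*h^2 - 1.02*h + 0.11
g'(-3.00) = 12.06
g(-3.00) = -16.45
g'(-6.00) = 25.14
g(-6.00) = -72.25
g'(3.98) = -18.37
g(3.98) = -38.48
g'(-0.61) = 1.64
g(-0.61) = -0.08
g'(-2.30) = 9.01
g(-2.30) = -9.08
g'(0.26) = -2.15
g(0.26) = -0.30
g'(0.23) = -2.02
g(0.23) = -0.24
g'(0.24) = -2.07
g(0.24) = -0.26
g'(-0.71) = 2.08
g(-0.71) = -0.26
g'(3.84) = -17.76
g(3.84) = -35.95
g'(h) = -4.36*h - 1.02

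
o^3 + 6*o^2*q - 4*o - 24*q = (o - 2)*(o + 2)*(o + 6*q)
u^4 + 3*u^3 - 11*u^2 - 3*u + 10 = (u - 2)*(u - 1)*(u + 1)*(u + 5)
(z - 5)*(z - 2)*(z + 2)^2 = z^4 - 3*z^3 - 14*z^2 + 12*z + 40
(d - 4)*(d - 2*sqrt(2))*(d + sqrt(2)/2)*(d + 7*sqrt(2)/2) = d^4 - 4*d^3 + 2*sqrt(2)*d^3 - 25*d^2/2 - 8*sqrt(2)*d^2 - 7*sqrt(2)*d + 50*d + 28*sqrt(2)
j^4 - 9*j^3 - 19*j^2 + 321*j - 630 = (j - 7)*(j - 5)*(j - 3)*(j + 6)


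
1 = 1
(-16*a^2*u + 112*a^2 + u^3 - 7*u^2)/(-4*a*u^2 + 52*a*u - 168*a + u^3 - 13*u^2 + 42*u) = (4*a + u)/(u - 6)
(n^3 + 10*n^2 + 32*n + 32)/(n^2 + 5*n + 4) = (n^2 + 6*n + 8)/(n + 1)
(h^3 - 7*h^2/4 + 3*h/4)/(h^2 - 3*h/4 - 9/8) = 2*h*(-4*h^2 + 7*h - 3)/(-8*h^2 + 6*h + 9)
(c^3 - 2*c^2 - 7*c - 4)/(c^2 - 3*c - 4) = c + 1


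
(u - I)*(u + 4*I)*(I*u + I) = I*u^3 - 3*u^2 + I*u^2 - 3*u + 4*I*u + 4*I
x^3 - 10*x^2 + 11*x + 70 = (x - 7)*(x - 5)*(x + 2)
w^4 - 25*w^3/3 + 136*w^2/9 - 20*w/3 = w*(w - 6)*(w - 5/3)*(w - 2/3)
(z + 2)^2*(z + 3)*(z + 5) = z^4 + 12*z^3 + 51*z^2 + 92*z + 60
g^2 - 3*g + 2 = (g - 2)*(g - 1)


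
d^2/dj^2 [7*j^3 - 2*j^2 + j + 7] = 42*j - 4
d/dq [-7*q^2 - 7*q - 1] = -14*q - 7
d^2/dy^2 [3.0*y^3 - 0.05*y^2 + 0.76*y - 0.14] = 18.0*y - 0.1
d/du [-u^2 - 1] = -2*u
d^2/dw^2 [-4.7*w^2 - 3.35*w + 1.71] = -9.40000000000000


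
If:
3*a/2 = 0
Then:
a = 0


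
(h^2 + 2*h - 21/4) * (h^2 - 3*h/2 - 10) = h^4 + h^3/2 - 73*h^2/4 - 97*h/8 + 105/2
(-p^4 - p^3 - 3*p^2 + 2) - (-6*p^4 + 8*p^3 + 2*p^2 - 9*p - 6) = 5*p^4 - 9*p^3 - 5*p^2 + 9*p + 8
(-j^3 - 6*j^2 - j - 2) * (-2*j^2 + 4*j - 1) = 2*j^5 + 8*j^4 - 21*j^3 + 6*j^2 - 7*j + 2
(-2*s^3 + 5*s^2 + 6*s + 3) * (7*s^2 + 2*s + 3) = -14*s^5 + 31*s^4 + 46*s^3 + 48*s^2 + 24*s + 9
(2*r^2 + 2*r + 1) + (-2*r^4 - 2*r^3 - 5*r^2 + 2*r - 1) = -2*r^4 - 2*r^3 - 3*r^2 + 4*r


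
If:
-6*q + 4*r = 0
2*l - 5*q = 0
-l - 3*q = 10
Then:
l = -50/11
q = -20/11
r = -30/11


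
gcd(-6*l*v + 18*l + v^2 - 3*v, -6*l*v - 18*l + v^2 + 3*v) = -6*l + v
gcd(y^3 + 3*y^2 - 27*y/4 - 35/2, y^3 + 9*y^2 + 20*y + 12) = y + 2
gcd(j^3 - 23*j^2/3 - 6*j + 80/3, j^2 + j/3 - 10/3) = j^2 + j/3 - 10/3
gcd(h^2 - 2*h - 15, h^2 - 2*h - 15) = h^2 - 2*h - 15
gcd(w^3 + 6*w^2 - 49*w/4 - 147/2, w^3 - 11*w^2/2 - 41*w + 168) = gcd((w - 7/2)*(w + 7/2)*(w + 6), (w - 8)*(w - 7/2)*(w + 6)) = w^2 + 5*w/2 - 21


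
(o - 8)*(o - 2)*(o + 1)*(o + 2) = o^4 - 7*o^3 - 12*o^2 + 28*o + 32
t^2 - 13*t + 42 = (t - 7)*(t - 6)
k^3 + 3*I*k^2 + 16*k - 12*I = (k - 2*I)*(k - I)*(k + 6*I)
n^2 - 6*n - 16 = (n - 8)*(n + 2)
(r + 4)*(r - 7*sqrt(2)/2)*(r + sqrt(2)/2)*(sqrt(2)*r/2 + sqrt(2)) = sqrt(2)*r^4/2 - 3*r^3 + 3*sqrt(2)*r^3 - 18*r^2 + 9*sqrt(2)*r^2/4 - 24*r - 21*sqrt(2)*r/2 - 14*sqrt(2)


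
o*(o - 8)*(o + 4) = o^3 - 4*o^2 - 32*o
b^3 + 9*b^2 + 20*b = b*(b + 4)*(b + 5)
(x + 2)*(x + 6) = x^2 + 8*x + 12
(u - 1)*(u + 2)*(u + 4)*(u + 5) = u^4 + 10*u^3 + 27*u^2 + 2*u - 40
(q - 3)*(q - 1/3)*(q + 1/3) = q^3 - 3*q^2 - q/9 + 1/3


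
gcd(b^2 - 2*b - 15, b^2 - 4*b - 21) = b + 3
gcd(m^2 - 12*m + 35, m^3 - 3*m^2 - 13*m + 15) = m - 5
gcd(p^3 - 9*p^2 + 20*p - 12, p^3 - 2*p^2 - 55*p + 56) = p - 1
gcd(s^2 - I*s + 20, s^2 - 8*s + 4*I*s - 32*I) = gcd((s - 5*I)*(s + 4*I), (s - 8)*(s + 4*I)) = s + 4*I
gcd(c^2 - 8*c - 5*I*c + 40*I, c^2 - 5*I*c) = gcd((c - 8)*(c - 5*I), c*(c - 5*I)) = c - 5*I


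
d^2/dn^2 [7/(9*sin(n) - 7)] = 63*(-9*sin(n)^2 - 7*sin(n) + 18)/(9*sin(n) - 7)^3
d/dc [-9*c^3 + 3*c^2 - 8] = 3*c*(2 - 9*c)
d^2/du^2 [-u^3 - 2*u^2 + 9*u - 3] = -6*u - 4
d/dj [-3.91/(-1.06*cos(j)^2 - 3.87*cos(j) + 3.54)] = (8.2892*cos(j) + 15.1317)*sin(j)/(1.06*cos(j)^2 + 3.87*cos(j) - 3.54)^2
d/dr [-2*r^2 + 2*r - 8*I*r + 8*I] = -4*r + 2 - 8*I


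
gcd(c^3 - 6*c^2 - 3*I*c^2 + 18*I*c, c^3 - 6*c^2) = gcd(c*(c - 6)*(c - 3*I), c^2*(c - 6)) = c^2 - 6*c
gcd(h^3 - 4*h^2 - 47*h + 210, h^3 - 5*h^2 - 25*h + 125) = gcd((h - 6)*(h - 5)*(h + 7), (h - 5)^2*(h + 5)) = h - 5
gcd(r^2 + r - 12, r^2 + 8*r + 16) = r + 4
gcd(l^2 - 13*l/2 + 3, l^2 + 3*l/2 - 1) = l - 1/2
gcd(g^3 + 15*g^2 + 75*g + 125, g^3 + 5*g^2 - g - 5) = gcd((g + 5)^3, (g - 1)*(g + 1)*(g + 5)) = g + 5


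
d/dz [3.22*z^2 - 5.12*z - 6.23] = 6.44*z - 5.12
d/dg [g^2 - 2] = 2*g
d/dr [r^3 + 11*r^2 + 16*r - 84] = 3*r^2 + 22*r + 16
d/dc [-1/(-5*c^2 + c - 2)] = (1 - 10*c)/(5*c^2 - c + 2)^2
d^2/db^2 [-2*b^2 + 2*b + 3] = -4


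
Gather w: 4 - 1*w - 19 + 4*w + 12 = 3*w - 3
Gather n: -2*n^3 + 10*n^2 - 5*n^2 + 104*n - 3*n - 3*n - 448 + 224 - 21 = -2*n^3 + 5*n^2 + 98*n - 245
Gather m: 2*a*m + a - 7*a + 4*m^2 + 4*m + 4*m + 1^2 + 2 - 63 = -6*a + 4*m^2 + m*(2*a + 8) - 60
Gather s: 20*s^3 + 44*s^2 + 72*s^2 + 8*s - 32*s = 20*s^3 + 116*s^2 - 24*s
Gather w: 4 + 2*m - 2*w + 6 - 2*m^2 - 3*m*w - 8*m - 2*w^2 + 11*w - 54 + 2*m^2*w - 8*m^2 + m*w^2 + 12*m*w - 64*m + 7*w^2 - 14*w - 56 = -10*m^2 - 70*m + w^2*(m + 5) + w*(2*m^2 + 9*m - 5) - 100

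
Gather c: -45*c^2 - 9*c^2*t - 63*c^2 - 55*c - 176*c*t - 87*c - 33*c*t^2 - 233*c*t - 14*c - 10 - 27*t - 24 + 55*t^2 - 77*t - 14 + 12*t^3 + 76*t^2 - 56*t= c^2*(-9*t - 108) + c*(-33*t^2 - 409*t - 156) + 12*t^3 + 131*t^2 - 160*t - 48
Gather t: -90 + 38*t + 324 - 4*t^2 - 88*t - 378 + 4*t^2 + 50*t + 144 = 0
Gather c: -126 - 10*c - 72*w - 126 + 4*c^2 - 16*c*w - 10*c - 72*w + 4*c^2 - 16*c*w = 8*c^2 + c*(-32*w - 20) - 144*w - 252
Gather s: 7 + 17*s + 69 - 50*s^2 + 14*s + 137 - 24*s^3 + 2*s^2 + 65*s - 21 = -24*s^3 - 48*s^2 + 96*s + 192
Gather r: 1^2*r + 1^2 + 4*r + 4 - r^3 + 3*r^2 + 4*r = -r^3 + 3*r^2 + 9*r + 5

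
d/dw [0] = 0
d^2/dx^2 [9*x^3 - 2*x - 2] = 54*x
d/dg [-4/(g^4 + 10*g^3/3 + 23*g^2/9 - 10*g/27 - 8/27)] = 216*(54*g^3 + 135*g^2 + 69*g - 5)/(27*g^4 + 90*g^3 + 69*g^2 - 10*g - 8)^2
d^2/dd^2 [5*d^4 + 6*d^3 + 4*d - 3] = 12*d*(5*d + 3)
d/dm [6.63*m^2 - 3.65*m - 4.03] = 13.26*m - 3.65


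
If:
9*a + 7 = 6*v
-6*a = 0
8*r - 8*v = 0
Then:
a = 0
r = 7/6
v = 7/6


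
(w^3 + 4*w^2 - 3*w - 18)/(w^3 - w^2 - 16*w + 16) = (w^3 + 4*w^2 - 3*w - 18)/(w^3 - w^2 - 16*w + 16)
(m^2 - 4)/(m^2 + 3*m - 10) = (m + 2)/(m + 5)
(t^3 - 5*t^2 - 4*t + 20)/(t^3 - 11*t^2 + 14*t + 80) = (t - 2)/(t - 8)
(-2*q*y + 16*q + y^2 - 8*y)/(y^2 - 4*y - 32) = (-2*q + y)/(y + 4)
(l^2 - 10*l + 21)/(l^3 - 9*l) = (l - 7)/(l*(l + 3))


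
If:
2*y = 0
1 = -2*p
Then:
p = -1/2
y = 0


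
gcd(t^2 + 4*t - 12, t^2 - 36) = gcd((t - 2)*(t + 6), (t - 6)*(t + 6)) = t + 6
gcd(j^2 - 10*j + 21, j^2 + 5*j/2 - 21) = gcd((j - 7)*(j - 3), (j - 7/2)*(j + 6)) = 1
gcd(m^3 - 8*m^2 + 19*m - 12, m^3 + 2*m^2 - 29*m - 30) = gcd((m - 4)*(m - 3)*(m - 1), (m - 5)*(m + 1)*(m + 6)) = 1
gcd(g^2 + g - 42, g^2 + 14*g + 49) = g + 7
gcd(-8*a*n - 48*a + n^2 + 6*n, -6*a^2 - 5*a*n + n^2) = 1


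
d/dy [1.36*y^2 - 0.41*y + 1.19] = 2.72*y - 0.41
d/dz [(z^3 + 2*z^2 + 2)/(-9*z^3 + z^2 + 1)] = 19*z^2*(z^2 + 3)/(81*z^6 - 18*z^5 + z^4 - 18*z^3 + 2*z^2 + 1)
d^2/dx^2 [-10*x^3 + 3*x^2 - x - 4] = 6 - 60*x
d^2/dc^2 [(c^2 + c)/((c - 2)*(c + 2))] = 2*(c^3 + 12*c^2 + 12*c + 16)/(c^6 - 12*c^4 + 48*c^2 - 64)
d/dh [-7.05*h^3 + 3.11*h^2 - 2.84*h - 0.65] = -21.15*h^2 + 6.22*h - 2.84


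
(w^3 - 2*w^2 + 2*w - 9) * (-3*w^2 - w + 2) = -3*w^5 + 5*w^4 - 2*w^3 + 21*w^2 + 13*w - 18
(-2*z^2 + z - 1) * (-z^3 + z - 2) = 2*z^5 - z^4 - z^3 + 5*z^2 - 3*z + 2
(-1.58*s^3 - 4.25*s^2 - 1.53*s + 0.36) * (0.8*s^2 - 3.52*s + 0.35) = -1.264*s^5 + 2.1616*s^4 + 13.183*s^3 + 4.1861*s^2 - 1.8027*s + 0.126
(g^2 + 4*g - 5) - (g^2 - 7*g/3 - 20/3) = 19*g/3 + 5/3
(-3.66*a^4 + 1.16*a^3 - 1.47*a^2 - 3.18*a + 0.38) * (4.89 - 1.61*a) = 5.8926*a^5 - 19.765*a^4 + 8.0391*a^3 - 2.0685*a^2 - 16.162*a + 1.8582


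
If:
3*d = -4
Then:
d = -4/3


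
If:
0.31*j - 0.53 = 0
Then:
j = 1.71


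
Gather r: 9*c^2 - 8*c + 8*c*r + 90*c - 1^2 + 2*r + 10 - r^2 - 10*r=9*c^2 + 82*c - r^2 + r*(8*c - 8) + 9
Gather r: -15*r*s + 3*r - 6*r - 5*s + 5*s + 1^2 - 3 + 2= r*(-15*s - 3)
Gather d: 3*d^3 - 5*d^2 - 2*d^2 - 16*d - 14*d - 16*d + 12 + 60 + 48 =3*d^3 - 7*d^2 - 46*d + 120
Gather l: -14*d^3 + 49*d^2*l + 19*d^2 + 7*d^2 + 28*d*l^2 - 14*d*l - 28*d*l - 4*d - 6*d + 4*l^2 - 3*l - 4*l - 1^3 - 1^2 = -14*d^3 + 26*d^2 - 10*d + l^2*(28*d + 4) + l*(49*d^2 - 42*d - 7) - 2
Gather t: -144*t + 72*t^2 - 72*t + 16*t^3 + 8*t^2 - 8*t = 16*t^3 + 80*t^2 - 224*t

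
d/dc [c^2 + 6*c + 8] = 2*c + 6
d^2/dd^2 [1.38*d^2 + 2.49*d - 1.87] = 2.76000000000000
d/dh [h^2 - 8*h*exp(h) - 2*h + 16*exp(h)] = -8*h*exp(h) + 2*h + 8*exp(h) - 2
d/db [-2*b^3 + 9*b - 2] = 9 - 6*b^2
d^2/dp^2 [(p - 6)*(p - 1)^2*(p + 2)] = 12*p^2 - 36*p - 6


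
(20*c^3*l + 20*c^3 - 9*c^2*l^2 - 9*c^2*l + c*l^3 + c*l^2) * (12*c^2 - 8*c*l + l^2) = 240*c^5*l + 240*c^5 - 268*c^4*l^2 - 268*c^4*l + 104*c^3*l^3 + 104*c^3*l^2 - 17*c^2*l^4 - 17*c^2*l^3 + c*l^5 + c*l^4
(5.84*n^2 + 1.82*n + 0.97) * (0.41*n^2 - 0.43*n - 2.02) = 2.3944*n^4 - 1.765*n^3 - 12.1817*n^2 - 4.0935*n - 1.9594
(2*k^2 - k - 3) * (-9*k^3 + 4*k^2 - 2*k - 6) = -18*k^5 + 17*k^4 + 19*k^3 - 22*k^2 + 12*k + 18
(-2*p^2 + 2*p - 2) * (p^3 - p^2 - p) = -2*p^5 + 4*p^4 - 2*p^3 + 2*p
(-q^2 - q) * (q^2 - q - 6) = -q^4 + 7*q^2 + 6*q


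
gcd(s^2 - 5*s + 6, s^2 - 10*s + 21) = s - 3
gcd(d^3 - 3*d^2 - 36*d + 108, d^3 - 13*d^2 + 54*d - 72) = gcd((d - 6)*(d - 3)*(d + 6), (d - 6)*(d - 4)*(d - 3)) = d^2 - 9*d + 18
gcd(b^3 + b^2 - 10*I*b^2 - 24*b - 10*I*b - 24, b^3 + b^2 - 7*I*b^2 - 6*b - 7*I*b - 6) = b^2 + b*(1 - 6*I) - 6*I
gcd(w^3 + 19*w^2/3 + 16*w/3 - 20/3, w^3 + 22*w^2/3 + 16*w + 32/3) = w + 2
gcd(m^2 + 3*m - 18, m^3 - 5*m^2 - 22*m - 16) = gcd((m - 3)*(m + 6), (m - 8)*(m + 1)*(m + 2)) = 1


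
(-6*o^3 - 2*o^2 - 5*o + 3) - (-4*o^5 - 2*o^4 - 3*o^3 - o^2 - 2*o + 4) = 4*o^5 + 2*o^4 - 3*o^3 - o^2 - 3*o - 1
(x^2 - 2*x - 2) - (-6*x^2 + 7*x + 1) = 7*x^2 - 9*x - 3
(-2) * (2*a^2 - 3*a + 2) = -4*a^2 + 6*a - 4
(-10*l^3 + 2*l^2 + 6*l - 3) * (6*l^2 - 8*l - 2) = -60*l^5 + 92*l^4 + 40*l^3 - 70*l^2 + 12*l + 6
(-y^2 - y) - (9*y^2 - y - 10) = 10 - 10*y^2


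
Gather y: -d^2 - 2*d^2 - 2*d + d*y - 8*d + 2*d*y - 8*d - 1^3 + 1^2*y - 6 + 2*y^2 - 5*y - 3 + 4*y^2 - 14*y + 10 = -3*d^2 - 18*d + 6*y^2 + y*(3*d - 18)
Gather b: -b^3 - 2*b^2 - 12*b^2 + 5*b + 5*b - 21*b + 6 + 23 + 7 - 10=-b^3 - 14*b^2 - 11*b + 26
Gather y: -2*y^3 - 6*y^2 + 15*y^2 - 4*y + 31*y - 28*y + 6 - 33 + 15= -2*y^3 + 9*y^2 - y - 12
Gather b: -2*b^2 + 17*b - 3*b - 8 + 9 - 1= -2*b^2 + 14*b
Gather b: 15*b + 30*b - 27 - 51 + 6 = 45*b - 72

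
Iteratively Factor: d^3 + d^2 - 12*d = (d + 4)*(d^2 - 3*d) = d*(d + 4)*(d - 3)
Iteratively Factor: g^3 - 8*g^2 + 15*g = (g - 5)*(g^2 - 3*g) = (g - 5)*(g - 3)*(g)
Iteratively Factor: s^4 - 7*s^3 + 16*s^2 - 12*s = (s - 2)*(s^3 - 5*s^2 + 6*s) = (s - 3)*(s - 2)*(s^2 - 2*s) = s*(s - 3)*(s - 2)*(s - 2)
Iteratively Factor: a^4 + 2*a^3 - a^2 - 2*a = (a + 2)*(a^3 - a) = a*(a + 2)*(a^2 - 1) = a*(a - 1)*(a + 2)*(a + 1)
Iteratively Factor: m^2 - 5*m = (m)*(m - 5)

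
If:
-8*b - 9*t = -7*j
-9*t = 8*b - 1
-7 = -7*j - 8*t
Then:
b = -23/32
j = 1/7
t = 3/4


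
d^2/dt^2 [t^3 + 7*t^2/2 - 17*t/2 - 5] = 6*t + 7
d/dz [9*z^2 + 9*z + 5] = 18*z + 9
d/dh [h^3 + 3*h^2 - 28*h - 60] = 3*h^2 + 6*h - 28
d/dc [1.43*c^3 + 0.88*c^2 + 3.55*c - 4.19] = 4.29*c^2 + 1.76*c + 3.55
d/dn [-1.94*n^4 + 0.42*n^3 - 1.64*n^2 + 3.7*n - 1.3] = -7.76*n^3 + 1.26*n^2 - 3.28*n + 3.7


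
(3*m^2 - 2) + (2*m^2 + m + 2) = 5*m^2 + m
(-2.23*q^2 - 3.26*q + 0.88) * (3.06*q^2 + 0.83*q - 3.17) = -6.8238*q^4 - 11.8265*q^3 + 7.0561*q^2 + 11.0646*q - 2.7896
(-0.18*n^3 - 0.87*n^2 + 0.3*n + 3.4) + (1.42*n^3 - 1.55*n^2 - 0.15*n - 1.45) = 1.24*n^3 - 2.42*n^2 + 0.15*n + 1.95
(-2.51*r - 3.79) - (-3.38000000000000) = -2.51*r - 0.41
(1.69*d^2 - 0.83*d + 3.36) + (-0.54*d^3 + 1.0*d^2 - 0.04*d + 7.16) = -0.54*d^3 + 2.69*d^2 - 0.87*d + 10.52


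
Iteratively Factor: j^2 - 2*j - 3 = (j - 3)*(j + 1)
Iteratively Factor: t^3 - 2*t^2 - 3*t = (t)*(t^2 - 2*t - 3) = t*(t - 3)*(t + 1)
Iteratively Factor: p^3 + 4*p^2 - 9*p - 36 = (p + 3)*(p^2 + p - 12) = (p - 3)*(p + 3)*(p + 4)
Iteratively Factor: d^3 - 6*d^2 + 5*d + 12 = (d + 1)*(d^2 - 7*d + 12) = (d - 3)*(d + 1)*(d - 4)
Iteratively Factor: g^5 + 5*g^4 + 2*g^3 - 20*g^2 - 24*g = (g)*(g^4 + 5*g^3 + 2*g^2 - 20*g - 24) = g*(g + 2)*(g^3 + 3*g^2 - 4*g - 12) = g*(g - 2)*(g + 2)*(g^2 + 5*g + 6) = g*(g - 2)*(g + 2)^2*(g + 3)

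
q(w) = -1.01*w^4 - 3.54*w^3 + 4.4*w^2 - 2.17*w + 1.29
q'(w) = -4.04*w^3 - 10.62*w^2 + 8.8*w - 2.17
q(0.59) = 0.69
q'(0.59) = -1.50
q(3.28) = -200.31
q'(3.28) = -230.12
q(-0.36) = 2.79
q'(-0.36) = -6.53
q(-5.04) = -74.49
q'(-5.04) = 200.93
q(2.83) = -114.63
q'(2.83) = -153.89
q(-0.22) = 2.02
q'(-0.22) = -4.58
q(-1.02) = 10.74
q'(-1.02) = -17.91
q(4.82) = -848.50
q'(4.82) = -658.88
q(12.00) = -26451.63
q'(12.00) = -8406.97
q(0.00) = 1.29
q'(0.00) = -2.17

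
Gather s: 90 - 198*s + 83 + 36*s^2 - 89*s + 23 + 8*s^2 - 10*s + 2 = 44*s^2 - 297*s + 198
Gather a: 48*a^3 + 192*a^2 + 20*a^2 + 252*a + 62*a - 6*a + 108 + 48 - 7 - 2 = 48*a^3 + 212*a^2 + 308*a + 147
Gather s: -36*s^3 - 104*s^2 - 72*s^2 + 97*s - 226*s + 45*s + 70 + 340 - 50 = -36*s^3 - 176*s^2 - 84*s + 360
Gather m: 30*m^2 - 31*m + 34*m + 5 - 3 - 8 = 30*m^2 + 3*m - 6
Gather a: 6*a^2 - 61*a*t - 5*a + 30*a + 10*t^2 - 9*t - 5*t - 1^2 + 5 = 6*a^2 + a*(25 - 61*t) + 10*t^2 - 14*t + 4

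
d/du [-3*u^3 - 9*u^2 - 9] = 9*u*(-u - 2)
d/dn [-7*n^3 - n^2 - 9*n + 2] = -21*n^2 - 2*n - 9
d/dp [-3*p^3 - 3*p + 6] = -9*p^2 - 3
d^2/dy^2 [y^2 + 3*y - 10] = 2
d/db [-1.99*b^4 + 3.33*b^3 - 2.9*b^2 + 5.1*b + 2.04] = -7.96*b^3 + 9.99*b^2 - 5.8*b + 5.1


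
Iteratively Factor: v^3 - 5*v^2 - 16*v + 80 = (v + 4)*(v^2 - 9*v + 20) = (v - 4)*(v + 4)*(v - 5)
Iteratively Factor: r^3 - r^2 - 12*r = (r - 4)*(r^2 + 3*r) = (r - 4)*(r + 3)*(r)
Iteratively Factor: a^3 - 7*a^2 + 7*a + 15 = (a - 3)*(a^2 - 4*a - 5) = (a - 5)*(a - 3)*(a + 1)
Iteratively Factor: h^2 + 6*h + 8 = (h + 4)*(h + 2)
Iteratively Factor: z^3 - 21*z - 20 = (z + 4)*(z^2 - 4*z - 5) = (z + 1)*(z + 4)*(z - 5)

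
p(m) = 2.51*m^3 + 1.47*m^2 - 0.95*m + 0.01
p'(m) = 7.53*m^2 + 2.94*m - 0.95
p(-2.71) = -36.57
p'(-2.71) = 46.38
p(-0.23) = 0.28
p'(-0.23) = -1.23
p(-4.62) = -211.74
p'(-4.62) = 146.19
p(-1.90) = -10.09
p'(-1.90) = 20.65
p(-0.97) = 0.02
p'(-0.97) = 3.28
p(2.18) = 30.93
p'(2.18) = 41.24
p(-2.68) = -35.20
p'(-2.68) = 45.25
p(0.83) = 1.67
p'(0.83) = 6.68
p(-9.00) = -1702.16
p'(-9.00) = 582.52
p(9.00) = 1940.32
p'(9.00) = 635.44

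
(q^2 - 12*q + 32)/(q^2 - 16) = (q - 8)/(q + 4)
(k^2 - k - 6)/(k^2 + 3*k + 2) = (k - 3)/(k + 1)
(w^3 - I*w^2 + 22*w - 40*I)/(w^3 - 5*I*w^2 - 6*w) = (w^2 + I*w + 20)/(w*(w - 3*I))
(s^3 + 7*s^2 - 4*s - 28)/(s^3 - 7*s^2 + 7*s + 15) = (s^3 + 7*s^2 - 4*s - 28)/(s^3 - 7*s^2 + 7*s + 15)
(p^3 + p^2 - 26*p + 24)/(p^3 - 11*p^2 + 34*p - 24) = (p + 6)/(p - 6)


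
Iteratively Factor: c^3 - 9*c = (c + 3)*(c^2 - 3*c) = (c - 3)*(c + 3)*(c)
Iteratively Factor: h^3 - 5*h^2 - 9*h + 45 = (h + 3)*(h^2 - 8*h + 15) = (h - 3)*(h + 3)*(h - 5)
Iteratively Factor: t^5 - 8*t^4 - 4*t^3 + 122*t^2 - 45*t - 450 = (t + 2)*(t^4 - 10*t^3 + 16*t^2 + 90*t - 225) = (t - 5)*(t + 2)*(t^3 - 5*t^2 - 9*t + 45) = (t - 5)*(t - 3)*(t + 2)*(t^2 - 2*t - 15) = (t - 5)^2*(t - 3)*(t + 2)*(t + 3)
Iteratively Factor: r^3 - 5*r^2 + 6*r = (r - 2)*(r^2 - 3*r) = r*(r - 2)*(r - 3)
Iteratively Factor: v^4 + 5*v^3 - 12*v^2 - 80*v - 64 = (v + 4)*(v^3 + v^2 - 16*v - 16) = (v + 4)^2*(v^2 - 3*v - 4) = (v + 1)*(v + 4)^2*(v - 4)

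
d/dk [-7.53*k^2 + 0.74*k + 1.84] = 0.74 - 15.06*k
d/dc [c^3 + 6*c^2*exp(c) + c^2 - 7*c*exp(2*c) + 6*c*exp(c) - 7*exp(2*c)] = 6*c^2*exp(c) + 3*c^2 - 14*c*exp(2*c) + 18*c*exp(c) + 2*c - 21*exp(2*c) + 6*exp(c)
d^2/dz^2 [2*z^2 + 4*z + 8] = 4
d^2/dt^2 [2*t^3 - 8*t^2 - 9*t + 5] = 12*t - 16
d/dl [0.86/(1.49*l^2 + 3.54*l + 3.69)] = (-2.5628*l - 3.0444)/(1.49*l^2 + 3.54*l + 3.69)^2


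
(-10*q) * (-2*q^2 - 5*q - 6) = 20*q^3 + 50*q^2 + 60*q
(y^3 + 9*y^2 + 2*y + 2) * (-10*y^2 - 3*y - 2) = -10*y^5 - 93*y^4 - 49*y^3 - 44*y^2 - 10*y - 4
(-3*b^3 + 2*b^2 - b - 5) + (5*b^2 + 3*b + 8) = -3*b^3 + 7*b^2 + 2*b + 3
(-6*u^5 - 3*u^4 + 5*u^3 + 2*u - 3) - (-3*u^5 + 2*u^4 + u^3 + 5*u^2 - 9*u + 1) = -3*u^5 - 5*u^4 + 4*u^3 - 5*u^2 + 11*u - 4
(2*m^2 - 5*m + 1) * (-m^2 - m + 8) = -2*m^4 + 3*m^3 + 20*m^2 - 41*m + 8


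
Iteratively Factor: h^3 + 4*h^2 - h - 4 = (h - 1)*(h^2 + 5*h + 4) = (h - 1)*(h + 1)*(h + 4)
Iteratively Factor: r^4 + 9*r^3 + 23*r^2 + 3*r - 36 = (r + 3)*(r^3 + 6*r^2 + 5*r - 12) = (r - 1)*(r + 3)*(r^2 + 7*r + 12) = (r - 1)*(r + 3)*(r + 4)*(r + 3)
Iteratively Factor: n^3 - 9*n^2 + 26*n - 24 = (n - 3)*(n^2 - 6*n + 8) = (n - 3)*(n - 2)*(n - 4)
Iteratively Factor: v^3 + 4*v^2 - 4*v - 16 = (v + 4)*(v^2 - 4) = (v + 2)*(v + 4)*(v - 2)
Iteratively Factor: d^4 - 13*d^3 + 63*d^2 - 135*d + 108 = (d - 3)*(d^3 - 10*d^2 + 33*d - 36) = (d - 3)^2*(d^2 - 7*d + 12) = (d - 3)^3*(d - 4)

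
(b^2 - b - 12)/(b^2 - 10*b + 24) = (b + 3)/(b - 6)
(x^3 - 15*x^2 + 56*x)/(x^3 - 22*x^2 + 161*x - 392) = x/(x - 7)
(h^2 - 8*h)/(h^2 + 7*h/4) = 4*(h - 8)/(4*h + 7)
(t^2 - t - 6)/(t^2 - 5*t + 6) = (t + 2)/(t - 2)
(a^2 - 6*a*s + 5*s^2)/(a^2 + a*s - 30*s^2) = (a - s)/(a + 6*s)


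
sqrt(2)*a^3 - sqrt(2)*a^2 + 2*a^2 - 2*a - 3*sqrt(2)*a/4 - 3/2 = (a - 3/2)*(a + sqrt(2))*(sqrt(2)*a + sqrt(2)/2)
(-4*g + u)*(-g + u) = 4*g^2 - 5*g*u + u^2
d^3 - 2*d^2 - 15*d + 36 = (d - 3)^2*(d + 4)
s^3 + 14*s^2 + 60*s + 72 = (s + 2)*(s + 6)^2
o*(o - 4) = o^2 - 4*o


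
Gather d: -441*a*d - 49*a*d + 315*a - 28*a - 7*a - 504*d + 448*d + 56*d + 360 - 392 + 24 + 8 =-490*a*d + 280*a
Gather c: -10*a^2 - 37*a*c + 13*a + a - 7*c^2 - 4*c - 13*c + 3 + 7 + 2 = -10*a^2 + 14*a - 7*c^2 + c*(-37*a - 17) + 12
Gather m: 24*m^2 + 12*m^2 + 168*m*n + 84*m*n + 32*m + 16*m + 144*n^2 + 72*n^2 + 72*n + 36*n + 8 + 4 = 36*m^2 + m*(252*n + 48) + 216*n^2 + 108*n + 12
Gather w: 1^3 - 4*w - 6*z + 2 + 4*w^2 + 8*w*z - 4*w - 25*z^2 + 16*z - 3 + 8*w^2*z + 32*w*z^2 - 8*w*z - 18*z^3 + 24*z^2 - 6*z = w^2*(8*z + 4) + w*(32*z^2 - 8) - 18*z^3 - z^2 + 4*z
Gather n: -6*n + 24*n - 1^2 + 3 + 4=18*n + 6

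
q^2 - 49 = (q - 7)*(q + 7)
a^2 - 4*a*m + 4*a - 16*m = (a + 4)*(a - 4*m)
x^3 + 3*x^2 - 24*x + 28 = (x - 2)^2*(x + 7)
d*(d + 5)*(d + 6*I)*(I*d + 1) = I*d^4 - 5*d^3 + 5*I*d^3 - 25*d^2 + 6*I*d^2 + 30*I*d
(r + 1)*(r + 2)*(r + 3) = r^3 + 6*r^2 + 11*r + 6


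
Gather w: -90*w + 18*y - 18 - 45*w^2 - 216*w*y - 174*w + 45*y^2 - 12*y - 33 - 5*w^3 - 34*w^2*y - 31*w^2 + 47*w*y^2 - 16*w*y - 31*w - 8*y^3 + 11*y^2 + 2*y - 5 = -5*w^3 + w^2*(-34*y - 76) + w*(47*y^2 - 232*y - 295) - 8*y^3 + 56*y^2 + 8*y - 56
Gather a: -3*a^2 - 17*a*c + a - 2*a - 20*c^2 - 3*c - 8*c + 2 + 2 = -3*a^2 + a*(-17*c - 1) - 20*c^2 - 11*c + 4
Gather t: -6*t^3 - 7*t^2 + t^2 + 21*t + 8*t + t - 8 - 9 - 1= -6*t^3 - 6*t^2 + 30*t - 18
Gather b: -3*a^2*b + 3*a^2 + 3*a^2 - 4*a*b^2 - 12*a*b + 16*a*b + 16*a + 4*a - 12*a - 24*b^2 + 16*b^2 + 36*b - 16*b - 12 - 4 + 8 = 6*a^2 + 8*a + b^2*(-4*a - 8) + b*(-3*a^2 + 4*a + 20) - 8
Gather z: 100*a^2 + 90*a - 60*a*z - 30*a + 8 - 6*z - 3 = 100*a^2 + 60*a + z*(-60*a - 6) + 5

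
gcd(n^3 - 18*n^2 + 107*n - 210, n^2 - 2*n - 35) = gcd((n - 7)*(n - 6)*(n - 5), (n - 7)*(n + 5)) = n - 7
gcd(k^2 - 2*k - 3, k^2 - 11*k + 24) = k - 3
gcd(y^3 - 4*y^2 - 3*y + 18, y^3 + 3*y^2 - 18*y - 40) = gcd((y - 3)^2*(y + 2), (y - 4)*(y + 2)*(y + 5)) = y + 2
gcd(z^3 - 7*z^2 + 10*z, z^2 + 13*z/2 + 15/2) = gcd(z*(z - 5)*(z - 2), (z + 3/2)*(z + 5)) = 1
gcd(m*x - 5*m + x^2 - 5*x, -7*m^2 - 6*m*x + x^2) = m + x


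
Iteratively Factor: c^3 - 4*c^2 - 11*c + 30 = (c - 5)*(c^2 + c - 6) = (c - 5)*(c - 2)*(c + 3)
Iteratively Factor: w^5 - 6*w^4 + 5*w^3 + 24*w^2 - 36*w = (w - 3)*(w^4 - 3*w^3 - 4*w^2 + 12*w) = w*(w - 3)*(w^3 - 3*w^2 - 4*w + 12) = w*(w - 3)*(w + 2)*(w^2 - 5*w + 6) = w*(w - 3)*(w - 2)*(w + 2)*(w - 3)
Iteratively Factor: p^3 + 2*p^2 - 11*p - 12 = (p - 3)*(p^2 + 5*p + 4) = (p - 3)*(p + 4)*(p + 1)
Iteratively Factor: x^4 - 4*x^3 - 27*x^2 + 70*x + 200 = (x + 2)*(x^3 - 6*x^2 - 15*x + 100) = (x - 5)*(x + 2)*(x^2 - x - 20) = (x - 5)*(x + 2)*(x + 4)*(x - 5)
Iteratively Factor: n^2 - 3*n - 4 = (n + 1)*(n - 4)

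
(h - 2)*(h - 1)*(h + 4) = h^3 + h^2 - 10*h + 8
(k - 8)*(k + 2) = k^2 - 6*k - 16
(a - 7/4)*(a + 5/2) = a^2 + 3*a/4 - 35/8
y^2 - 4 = (y - 2)*(y + 2)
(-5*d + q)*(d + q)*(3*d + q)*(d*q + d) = -15*d^4*q - 15*d^4 - 17*d^3*q^2 - 17*d^3*q - d^2*q^3 - d^2*q^2 + d*q^4 + d*q^3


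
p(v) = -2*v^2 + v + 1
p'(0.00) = 1.00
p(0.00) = 1.00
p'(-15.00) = 61.00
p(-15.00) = -464.00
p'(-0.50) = 3.00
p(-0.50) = 0.00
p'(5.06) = -19.24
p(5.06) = -45.15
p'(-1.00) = 5.00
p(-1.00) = -2.00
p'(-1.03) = 5.12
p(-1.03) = -2.15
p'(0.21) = 0.16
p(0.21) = 1.12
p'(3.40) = -12.60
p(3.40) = -18.72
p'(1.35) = -4.40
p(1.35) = -1.30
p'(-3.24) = 13.96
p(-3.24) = -23.24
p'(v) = 1 - 4*v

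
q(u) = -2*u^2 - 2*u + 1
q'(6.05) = -26.20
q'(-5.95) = 21.80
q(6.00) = -83.00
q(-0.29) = 1.41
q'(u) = -4*u - 2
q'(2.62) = -12.48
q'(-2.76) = 9.04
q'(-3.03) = 10.12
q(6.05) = -84.30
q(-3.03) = -11.30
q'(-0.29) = -0.84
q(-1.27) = 0.31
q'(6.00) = -26.00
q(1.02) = -3.12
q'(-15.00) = 58.00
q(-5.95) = -57.90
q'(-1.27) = 3.08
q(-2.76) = -8.72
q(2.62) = -17.97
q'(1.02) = -6.08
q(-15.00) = -419.00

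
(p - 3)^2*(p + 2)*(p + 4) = p^4 - 19*p^2 + 6*p + 72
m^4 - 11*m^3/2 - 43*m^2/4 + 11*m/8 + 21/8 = (m - 7)*(m - 1/2)*(m + 1/2)*(m + 3/2)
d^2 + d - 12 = (d - 3)*(d + 4)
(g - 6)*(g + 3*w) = g^2 + 3*g*w - 6*g - 18*w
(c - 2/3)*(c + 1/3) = c^2 - c/3 - 2/9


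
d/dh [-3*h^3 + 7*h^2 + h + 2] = -9*h^2 + 14*h + 1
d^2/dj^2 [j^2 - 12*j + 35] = 2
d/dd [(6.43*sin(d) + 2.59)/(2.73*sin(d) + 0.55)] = -3.5342*cos(d)/(2.73*sin(d) + 0.55)^2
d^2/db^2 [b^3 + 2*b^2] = 6*b + 4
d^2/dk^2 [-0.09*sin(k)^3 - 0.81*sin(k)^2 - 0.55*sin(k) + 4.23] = 0.6175*sin(k) - 0.2025*sin(3*k) - 1.62*cos(2*k)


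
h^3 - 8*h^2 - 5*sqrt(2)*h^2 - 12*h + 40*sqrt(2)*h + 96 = (h - 8)*(h - 6*sqrt(2))*(h + sqrt(2))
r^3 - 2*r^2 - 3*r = r*(r - 3)*(r + 1)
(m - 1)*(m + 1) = m^2 - 1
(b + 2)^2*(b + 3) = b^3 + 7*b^2 + 16*b + 12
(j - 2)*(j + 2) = j^2 - 4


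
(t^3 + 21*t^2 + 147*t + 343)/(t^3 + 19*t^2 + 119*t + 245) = (t + 7)/(t + 5)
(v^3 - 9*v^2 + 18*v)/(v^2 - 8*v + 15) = v*(v - 6)/(v - 5)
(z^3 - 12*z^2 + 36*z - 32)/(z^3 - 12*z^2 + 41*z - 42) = (z^2 - 10*z + 16)/(z^2 - 10*z + 21)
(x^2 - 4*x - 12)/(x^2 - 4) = (x - 6)/(x - 2)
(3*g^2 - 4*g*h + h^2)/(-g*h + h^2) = (-3*g + h)/h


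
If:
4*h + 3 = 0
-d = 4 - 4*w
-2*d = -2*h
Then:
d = -3/4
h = -3/4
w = 13/16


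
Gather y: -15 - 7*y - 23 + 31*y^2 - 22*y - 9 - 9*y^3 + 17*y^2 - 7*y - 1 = -9*y^3 + 48*y^2 - 36*y - 48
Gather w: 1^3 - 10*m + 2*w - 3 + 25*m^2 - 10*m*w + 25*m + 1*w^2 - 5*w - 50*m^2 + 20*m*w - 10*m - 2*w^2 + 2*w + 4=-25*m^2 + 5*m - w^2 + w*(10*m - 1) + 2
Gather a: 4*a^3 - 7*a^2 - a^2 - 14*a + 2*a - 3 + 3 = 4*a^3 - 8*a^2 - 12*a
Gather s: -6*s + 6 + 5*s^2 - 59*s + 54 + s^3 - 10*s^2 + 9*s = s^3 - 5*s^2 - 56*s + 60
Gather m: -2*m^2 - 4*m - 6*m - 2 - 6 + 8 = -2*m^2 - 10*m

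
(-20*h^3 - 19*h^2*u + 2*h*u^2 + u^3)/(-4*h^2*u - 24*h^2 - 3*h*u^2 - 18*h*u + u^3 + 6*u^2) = (5*h + u)/(u + 6)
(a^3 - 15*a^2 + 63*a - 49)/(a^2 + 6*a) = (a^3 - 15*a^2 + 63*a - 49)/(a*(a + 6))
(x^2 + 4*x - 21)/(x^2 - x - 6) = (x + 7)/(x + 2)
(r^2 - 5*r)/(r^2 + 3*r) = (r - 5)/(r + 3)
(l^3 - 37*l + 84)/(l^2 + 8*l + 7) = (l^2 - 7*l + 12)/(l + 1)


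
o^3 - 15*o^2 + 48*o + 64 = (o - 8)^2*(o + 1)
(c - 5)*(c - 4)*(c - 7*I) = c^3 - 9*c^2 - 7*I*c^2 + 20*c + 63*I*c - 140*I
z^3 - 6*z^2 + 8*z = z*(z - 4)*(z - 2)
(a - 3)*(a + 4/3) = a^2 - 5*a/3 - 4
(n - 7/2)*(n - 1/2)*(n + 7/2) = n^3 - n^2/2 - 49*n/4 + 49/8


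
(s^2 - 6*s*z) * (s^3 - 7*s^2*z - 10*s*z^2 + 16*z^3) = s^5 - 13*s^4*z + 32*s^3*z^2 + 76*s^2*z^3 - 96*s*z^4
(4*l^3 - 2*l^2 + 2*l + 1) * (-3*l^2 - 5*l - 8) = -12*l^5 - 14*l^4 - 28*l^3 + 3*l^2 - 21*l - 8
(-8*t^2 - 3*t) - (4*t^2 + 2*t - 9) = -12*t^2 - 5*t + 9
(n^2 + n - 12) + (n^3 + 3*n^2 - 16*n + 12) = n^3 + 4*n^2 - 15*n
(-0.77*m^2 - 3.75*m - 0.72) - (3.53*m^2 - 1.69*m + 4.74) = -4.3*m^2 - 2.06*m - 5.46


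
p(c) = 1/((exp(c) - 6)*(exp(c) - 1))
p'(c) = -exp(c)/((exp(c) - 6)*(exp(c) - 1)^2) - exp(c)/((exp(c) - 6)^2*(exp(c) - 1))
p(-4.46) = 0.17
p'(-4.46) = 0.00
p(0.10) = -1.94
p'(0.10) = 19.97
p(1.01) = -0.18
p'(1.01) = 0.13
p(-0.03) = 6.73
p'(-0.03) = 222.20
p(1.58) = -0.23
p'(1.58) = -0.68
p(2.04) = 0.09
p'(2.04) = -0.50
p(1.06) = -0.17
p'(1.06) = 0.10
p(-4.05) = 0.17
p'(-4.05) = 0.00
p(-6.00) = 0.17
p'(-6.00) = 0.00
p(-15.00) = 0.17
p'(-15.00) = 0.00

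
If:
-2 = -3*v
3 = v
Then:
No Solution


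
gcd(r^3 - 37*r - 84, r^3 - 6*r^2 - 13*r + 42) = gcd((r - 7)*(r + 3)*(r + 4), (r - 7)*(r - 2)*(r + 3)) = r^2 - 4*r - 21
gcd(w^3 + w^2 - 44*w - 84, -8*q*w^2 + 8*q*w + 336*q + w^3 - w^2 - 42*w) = w^2 - w - 42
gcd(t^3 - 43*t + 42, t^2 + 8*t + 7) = t + 7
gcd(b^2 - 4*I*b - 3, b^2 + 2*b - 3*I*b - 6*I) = b - 3*I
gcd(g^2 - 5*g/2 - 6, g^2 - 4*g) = g - 4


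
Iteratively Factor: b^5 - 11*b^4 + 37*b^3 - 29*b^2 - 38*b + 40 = (b + 1)*(b^4 - 12*b^3 + 49*b^2 - 78*b + 40) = (b - 4)*(b + 1)*(b^3 - 8*b^2 + 17*b - 10) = (b - 5)*(b - 4)*(b + 1)*(b^2 - 3*b + 2) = (b - 5)*(b - 4)*(b - 1)*(b + 1)*(b - 2)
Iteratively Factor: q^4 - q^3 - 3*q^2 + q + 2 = (q - 1)*(q^3 - 3*q - 2) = (q - 2)*(q - 1)*(q^2 + 2*q + 1) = (q - 2)*(q - 1)*(q + 1)*(q + 1)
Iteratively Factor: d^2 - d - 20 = (d + 4)*(d - 5)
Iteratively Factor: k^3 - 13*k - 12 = (k + 1)*(k^2 - k - 12) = (k + 1)*(k + 3)*(k - 4)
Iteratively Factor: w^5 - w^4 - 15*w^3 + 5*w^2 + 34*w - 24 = (w - 4)*(w^4 + 3*w^3 - 3*w^2 - 7*w + 6) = (w - 4)*(w + 2)*(w^3 + w^2 - 5*w + 3) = (w - 4)*(w + 2)*(w + 3)*(w^2 - 2*w + 1) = (w - 4)*(w - 1)*(w + 2)*(w + 3)*(w - 1)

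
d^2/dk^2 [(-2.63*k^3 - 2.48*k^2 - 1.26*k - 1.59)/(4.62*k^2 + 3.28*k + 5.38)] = (95.5252399999997*k^3 - 112.23444*k^2 - 413.39964*k - 54.2662)/(98.611128*k^6 + 210.028896*k^5 + 493.61004*k^4 + 524.44576*k^3 + 574.80996*k^2 + 284.812896*k + 155.720872)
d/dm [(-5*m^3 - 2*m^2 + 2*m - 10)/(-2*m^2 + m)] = 2*(5*m^4 - 5*m^3 + m^2 - 20*m + 5)/(m^2*(4*m^2 - 4*m + 1))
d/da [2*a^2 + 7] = 4*a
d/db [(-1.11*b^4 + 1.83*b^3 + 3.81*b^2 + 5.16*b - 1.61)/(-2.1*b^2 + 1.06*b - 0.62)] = (4.662*b^5 - 7.3728*b^4 + 6.6324*b^3 + 11.4708*b^2 - 11.4864*b - 1.4926)/(4.41*b^4 - 4.452*b^3 + 3.7276*b^2 - 1.3144*b + 0.3844)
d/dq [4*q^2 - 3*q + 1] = 8*q - 3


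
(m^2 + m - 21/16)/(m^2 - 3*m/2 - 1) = (-16*m^2 - 16*m + 21)/(8*(-2*m^2 + 3*m + 2))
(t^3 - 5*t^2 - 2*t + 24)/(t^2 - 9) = (t^2 - 2*t - 8)/(t + 3)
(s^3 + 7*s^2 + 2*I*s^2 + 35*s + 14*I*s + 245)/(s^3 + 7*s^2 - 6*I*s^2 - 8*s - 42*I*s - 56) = (s^2 + 2*I*s + 35)/(s^2 - 6*I*s - 8)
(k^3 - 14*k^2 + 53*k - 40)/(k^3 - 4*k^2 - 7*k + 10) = (k - 8)/(k + 2)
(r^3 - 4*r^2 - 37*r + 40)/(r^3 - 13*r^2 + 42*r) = (r^3 - 4*r^2 - 37*r + 40)/(r*(r^2 - 13*r + 42))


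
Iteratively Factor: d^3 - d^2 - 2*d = (d - 2)*(d^2 + d) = (d - 2)*(d + 1)*(d)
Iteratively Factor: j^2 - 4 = (j + 2)*(j - 2)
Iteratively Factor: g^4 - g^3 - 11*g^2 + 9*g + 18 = (g + 1)*(g^3 - 2*g^2 - 9*g + 18) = (g + 1)*(g + 3)*(g^2 - 5*g + 6) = (g - 2)*(g + 1)*(g + 3)*(g - 3)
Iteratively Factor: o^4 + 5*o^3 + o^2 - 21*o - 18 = (o + 3)*(o^3 + 2*o^2 - 5*o - 6) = (o + 1)*(o + 3)*(o^2 + o - 6) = (o + 1)*(o + 3)^2*(o - 2)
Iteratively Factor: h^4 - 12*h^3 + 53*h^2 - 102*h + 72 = (h - 2)*(h^3 - 10*h^2 + 33*h - 36) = (h - 3)*(h - 2)*(h^2 - 7*h + 12) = (h - 3)^2*(h - 2)*(h - 4)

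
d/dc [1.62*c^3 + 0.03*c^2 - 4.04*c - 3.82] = 4.86*c^2 + 0.06*c - 4.04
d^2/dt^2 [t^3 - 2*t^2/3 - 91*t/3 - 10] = 6*t - 4/3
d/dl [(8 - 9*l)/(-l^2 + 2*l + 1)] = (-9*l^2 + 16*l - 25)/(l^4 - 4*l^3 + 2*l^2 + 4*l + 1)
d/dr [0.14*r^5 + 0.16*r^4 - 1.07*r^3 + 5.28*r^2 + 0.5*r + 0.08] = 0.7*r^4 + 0.64*r^3 - 3.21*r^2 + 10.56*r + 0.5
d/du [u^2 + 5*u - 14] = 2*u + 5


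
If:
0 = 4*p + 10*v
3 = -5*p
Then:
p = -3/5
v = 6/25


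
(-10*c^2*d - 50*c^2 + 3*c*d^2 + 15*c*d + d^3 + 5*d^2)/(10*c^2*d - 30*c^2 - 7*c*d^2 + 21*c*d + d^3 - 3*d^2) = (-5*c*d - 25*c - d^2 - 5*d)/(5*c*d - 15*c - d^2 + 3*d)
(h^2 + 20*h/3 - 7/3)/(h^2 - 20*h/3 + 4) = (3*h^2 + 20*h - 7)/(3*h^2 - 20*h + 12)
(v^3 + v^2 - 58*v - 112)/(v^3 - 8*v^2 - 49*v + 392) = (v + 2)/(v - 7)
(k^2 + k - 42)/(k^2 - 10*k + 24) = (k + 7)/(k - 4)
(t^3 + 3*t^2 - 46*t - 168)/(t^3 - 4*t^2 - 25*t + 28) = (t + 6)/(t - 1)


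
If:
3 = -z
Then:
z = -3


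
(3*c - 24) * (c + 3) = 3*c^2 - 15*c - 72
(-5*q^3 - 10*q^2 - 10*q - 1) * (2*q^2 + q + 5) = -10*q^5 - 25*q^4 - 55*q^3 - 62*q^2 - 51*q - 5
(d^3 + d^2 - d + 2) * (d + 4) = d^4 + 5*d^3 + 3*d^2 - 2*d + 8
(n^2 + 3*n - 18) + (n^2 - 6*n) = 2*n^2 - 3*n - 18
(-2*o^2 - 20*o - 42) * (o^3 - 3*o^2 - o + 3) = -2*o^5 - 14*o^4 + 20*o^3 + 140*o^2 - 18*o - 126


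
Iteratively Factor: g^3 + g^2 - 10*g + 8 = (g - 1)*(g^2 + 2*g - 8) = (g - 1)*(g + 4)*(g - 2)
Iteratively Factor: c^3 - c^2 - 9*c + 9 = (c - 1)*(c^2 - 9) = (c - 3)*(c - 1)*(c + 3)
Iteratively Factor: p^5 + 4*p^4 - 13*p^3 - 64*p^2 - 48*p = (p - 4)*(p^4 + 8*p^3 + 19*p^2 + 12*p) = (p - 4)*(p + 3)*(p^3 + 5*p^2 + 4*p) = (p - 4)*(p + 1)*(p + 3)*(p^2 + 4*p) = p*(p - 4)*(p + 1)*(p + 3)*(p + 4)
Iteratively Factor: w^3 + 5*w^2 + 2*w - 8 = (w - 1)*(w^2 + 6*w + 8) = (w - 1)*(w + 4)*(w + 2)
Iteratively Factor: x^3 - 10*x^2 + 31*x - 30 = (x - 2)*(x^2 - 8*x + 15) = (x - 3)*(x - 2)*(x - 5)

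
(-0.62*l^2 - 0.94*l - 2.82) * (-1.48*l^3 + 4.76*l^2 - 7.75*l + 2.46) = 0.9176*l^5 - 1.56*l^4 + 4.5042*l^3 - 7.6634*l^2 + 19.5426*l - 6.9372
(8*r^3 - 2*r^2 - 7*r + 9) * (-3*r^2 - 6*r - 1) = -24*r^5 - 42*r^4 + 25*r^3 + 17*r^2 - 47*r - 9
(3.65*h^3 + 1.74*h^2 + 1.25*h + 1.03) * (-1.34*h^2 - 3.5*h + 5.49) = -4.891*h^5 - 15.1066*h^4 + 12.2735*h^3 + 3.7974*h^2 + 3.2575*h + 5.6547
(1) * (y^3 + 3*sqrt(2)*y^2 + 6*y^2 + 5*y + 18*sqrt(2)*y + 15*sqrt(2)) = y^3 + 3*sqrt(2)*y^2 + 6*y^2 + 5*y + 18*sqrt(2)*y + 15*sqrt(2)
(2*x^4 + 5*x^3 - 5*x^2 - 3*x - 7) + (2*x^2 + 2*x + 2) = 2*x^4 + 5*x^3 - 3*x^2 - x - 5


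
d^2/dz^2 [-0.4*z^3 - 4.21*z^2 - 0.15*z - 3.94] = -2.4*z - 8.42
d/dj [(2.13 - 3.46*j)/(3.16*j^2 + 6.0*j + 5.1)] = (10.9336*j^2 - 13.4616*j - 30.426)/(9.9856*j^4 + 37.92*j^3 + 68.232*j^2 + 61.2*j + 26.01)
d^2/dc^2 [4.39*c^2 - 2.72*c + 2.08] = 8.78000000000000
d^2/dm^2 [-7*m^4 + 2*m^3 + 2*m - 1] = 12*m*(1 - 7*m)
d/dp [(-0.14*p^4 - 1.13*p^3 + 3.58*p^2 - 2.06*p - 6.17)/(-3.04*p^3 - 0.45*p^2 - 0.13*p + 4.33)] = (0.4256*p^6 + 0.125999999999999*p^5 + 11.4463*p^4 - 14.6558*p^3 - 72.3415*p^2 + 25.4498*p - 9.7219)/(9.2416*p^6 + 2.736*p^5 + 0.9929*p^4 - 26.2094*p^3 - 3.8801*p^2 - 1.1258*p + 18.7489)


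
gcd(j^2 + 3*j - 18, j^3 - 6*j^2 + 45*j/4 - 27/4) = j - 3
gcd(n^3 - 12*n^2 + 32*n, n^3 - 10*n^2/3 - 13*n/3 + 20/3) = n - 4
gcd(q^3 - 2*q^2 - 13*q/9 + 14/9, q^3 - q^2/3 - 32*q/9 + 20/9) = q - 2/3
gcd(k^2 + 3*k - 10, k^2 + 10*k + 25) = k + 5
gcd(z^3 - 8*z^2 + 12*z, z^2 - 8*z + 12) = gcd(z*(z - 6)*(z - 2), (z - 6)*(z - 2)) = z^2 - 8*z + 12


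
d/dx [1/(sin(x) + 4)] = -cos(x)/(sin(x) + 4)^2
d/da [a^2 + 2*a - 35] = 2*a + 2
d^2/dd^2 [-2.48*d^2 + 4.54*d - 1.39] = -4.96000000000000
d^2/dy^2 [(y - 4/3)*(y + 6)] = 2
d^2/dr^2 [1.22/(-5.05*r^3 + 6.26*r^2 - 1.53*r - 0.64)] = ((36.966*r - 15.2744)*(5.05*r^3 - 6.26*r^2 + 1.53*r + 0.64) - 1.22*(15.15*r^2 - 12.52*r + 1.53)*(30.3*r^2 - 25.04*r + 3.06))/(5.05*r^3 - 6.26*r^2 + 1.53*r + 0.64)^3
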